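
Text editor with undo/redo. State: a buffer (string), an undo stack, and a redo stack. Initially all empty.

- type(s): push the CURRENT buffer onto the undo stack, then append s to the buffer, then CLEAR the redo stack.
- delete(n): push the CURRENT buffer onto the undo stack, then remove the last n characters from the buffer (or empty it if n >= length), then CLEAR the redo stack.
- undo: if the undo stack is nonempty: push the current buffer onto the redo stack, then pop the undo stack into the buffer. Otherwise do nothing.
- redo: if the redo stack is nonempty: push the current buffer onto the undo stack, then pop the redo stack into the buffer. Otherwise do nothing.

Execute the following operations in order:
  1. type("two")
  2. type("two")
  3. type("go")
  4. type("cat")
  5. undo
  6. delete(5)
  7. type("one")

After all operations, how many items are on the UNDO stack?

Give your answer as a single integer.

Answer: 5

Derivation:
After op 1 (type): buf='two' undo_depth=1 redo_depth=0
After op 2 (type): buf='twotwo' undo_depth=2 redo_depth=0
After op 3 (type): buf='twotwogo' undo_depth=3 redo_depth=0
After op 4 (type): buf='twotwogocat' undo_depth=4 redo_depth=0
After op 5 (undo): buf='twotwogo' undo_depth=3 redo_depth=1
After op 6 (delete): buf='two' undo_depth=4 redo_depth=0
After op 7 (type): buf='twoone' undo_depth=5 redo_depth=0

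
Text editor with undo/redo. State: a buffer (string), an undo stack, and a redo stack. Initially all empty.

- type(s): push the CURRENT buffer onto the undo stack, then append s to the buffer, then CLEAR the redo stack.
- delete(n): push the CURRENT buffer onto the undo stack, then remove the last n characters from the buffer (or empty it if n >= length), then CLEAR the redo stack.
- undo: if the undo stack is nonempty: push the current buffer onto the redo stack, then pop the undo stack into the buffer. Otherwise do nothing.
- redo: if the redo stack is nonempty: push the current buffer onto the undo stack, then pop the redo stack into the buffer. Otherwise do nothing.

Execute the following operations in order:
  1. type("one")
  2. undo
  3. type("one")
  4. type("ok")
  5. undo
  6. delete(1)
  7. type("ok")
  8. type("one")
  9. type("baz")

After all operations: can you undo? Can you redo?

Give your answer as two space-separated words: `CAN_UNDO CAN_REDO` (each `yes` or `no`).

After op 1 (type): buf='one' undo_depth=1 redo_depth=0
After op 2 (undo): buf='(empty)' undo_depth=0 redo_depth=1
After op 3 (type): buf='one' undo_depth=1 redo_depth=0
After op 4 (type): buf='oneok' undo_depth=2 redo_depth=0
After op 5 (undo): buf='one' undo_depth=1 redo_depth=1
After op 6 (delete): buf='on' undo_depth=2 redo_depth=0
After op 7 (type): buf='onok' undo_depth=3 redo_depth=0
After op 8 (type): buf='onokone' undo_depth=4 redo_depth=0
After op 9 (type): buf='onokonebaz' undo_depth=5 redo_depth=0

Answer: yes no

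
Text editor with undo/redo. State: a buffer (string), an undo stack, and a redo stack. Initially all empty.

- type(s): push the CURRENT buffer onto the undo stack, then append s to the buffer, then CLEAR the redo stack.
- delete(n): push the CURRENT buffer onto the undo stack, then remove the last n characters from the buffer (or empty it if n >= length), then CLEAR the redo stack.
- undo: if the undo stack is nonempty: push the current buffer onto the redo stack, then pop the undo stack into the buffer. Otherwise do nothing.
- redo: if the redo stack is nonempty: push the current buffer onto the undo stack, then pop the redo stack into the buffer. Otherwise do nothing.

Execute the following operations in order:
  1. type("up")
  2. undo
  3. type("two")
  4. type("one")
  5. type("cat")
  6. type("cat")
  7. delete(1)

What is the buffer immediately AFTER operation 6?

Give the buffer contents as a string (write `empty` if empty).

Answer: twoonecatcat

Derivation:
After op 1 (type): buf='up' undo_depth=1 redo_depth=0
After op 2 (undo): buf='(empty)' undo_depth=0 redo_depth=1
After op 3 (type): buf='two' undo_depth=1 redo_depth=0
After op 4 (type): buf='twoone' undo_depth=2 redo_depth=0
After op 5 (type): buf='twoonecat' undo_depth=3 redo_depth=0
After op 6 (type): buf='twoonecatcat' undo_depth=4 redo_depth=0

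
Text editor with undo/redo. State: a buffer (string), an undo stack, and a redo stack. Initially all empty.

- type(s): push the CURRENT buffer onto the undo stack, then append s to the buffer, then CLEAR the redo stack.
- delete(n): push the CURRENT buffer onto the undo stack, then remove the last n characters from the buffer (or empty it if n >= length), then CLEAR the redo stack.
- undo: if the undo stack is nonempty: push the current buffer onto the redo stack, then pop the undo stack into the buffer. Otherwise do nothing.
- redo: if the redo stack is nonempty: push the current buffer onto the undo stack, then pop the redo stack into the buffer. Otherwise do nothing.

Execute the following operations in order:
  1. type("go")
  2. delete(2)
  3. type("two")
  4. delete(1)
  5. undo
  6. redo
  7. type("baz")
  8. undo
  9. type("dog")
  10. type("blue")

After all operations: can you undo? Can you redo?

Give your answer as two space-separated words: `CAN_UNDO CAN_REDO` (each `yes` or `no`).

Answer: yes no

Derivation:
After op 1 (type): buf='go' undo_depth=1 redo_depth=0
After op 2 (delete): buf='(empty)' undo_depth=2 redo_depth=0
After op 3 (type): buf='two' undo_depth=3 redo_depth=0
After op 4 (delete): buf='tw' undo_depth=4 redo_depth=0
After op 5 (undo): buf='two' undo_depth=3 redo_depth=1
After op 6 (redo): buf='tw' undo_depth=4 redo_depth=0
After op 7 (type): buf='twbaz' undo_depth=5 redo_depth=0
After op 8 (undo): buf='tw' undo_depth=4 redo_depth=1
After op 9 (type): buf='twdog' undo_depth=5 redo_depth=0
After op 10 (type): buf='twdogblue' undo_depth=6 redo_depth=0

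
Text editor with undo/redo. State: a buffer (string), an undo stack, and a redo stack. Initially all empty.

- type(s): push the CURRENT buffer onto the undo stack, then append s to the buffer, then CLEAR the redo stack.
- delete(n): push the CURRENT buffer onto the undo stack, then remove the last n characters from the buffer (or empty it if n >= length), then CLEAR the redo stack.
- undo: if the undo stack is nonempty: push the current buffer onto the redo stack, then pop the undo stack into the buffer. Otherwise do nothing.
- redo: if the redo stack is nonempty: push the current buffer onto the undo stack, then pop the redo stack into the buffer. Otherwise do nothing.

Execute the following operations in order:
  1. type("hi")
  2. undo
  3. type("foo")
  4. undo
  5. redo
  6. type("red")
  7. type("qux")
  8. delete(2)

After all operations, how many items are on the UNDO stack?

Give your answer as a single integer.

After op 1 (type): buf='hi' undo_depth=1 redo_depth=0
After op 2 (undo): buf='(empty)' undo_depth=0 redo_depth=1
After op 3 (type): buf='foo' undo_depth=1 redo_depth=0
After op 4 (undo): buf='(empty)' undo_depth=0 redo_depth=1
After op 5 (redo): buf='foo' undo_depth=1 redo_depth=0
After op 6 (type): buf='foored' undo_depth=2 redo_depth=0
After op 7 (type): buf='fooredqux' undo_depth=3 redo_depth=0
After op 8 (delete): buf='fooredq' undo_depth=4 redo_depth=0

Answer: 4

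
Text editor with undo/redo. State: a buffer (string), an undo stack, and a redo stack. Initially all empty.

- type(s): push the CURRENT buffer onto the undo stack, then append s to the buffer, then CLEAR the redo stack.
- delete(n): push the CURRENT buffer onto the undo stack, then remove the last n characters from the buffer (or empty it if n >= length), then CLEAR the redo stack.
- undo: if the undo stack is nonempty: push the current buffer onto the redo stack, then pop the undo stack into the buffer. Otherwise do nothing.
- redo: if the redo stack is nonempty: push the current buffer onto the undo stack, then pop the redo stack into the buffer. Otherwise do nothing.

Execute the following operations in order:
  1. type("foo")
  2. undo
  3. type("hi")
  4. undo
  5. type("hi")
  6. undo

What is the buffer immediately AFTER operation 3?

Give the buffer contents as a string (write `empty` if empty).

After op 1 (type): buf='foo' undo_depth=1 redo_depth=0
After op 2 (undo): buf='(empty)' undo_depth=0 redo_depth=1
After op 3 (type): buf='hi' undo_depth=1 redo_depth=0

Answer: hi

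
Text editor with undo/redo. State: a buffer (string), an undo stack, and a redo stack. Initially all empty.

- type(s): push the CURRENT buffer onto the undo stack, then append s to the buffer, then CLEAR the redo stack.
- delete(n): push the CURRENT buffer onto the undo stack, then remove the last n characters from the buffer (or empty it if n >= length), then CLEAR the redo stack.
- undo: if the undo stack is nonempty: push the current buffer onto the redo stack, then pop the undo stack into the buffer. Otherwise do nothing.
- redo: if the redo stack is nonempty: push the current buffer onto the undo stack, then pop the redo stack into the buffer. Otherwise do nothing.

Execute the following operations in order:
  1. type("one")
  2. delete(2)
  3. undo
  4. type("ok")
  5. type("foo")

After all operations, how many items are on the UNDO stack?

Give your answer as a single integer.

Answer: 3

Derivation:
After op 1 (type): buf='one' undo_depth=1 redo_depth=0
After op 2 (delete): buf='o' undo_depth=2 redo_depth=0
After op 3 (undo): buf='one' undo_depth=1 redo_depth=1
After op 4 (type): buf='oneok' undo_depth=2 redo_depth=0
After op 5 (type): buf='oneokfoo' undo_depth=3 redo_depth=0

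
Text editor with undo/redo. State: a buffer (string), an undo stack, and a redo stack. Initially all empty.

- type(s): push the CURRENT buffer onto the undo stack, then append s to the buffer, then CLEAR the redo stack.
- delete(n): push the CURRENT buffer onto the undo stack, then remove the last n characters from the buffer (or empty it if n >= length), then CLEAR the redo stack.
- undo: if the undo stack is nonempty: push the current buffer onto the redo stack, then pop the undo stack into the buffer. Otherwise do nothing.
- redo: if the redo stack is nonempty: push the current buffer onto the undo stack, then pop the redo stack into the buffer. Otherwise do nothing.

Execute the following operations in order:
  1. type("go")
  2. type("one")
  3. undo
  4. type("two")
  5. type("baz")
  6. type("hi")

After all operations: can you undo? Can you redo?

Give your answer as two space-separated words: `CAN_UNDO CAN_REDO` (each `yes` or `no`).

After op 1 (type): buf='go' undo_depth=1 redo_depth=0
After op 2 (type): buf='goone' undo_depth=2 redo_depth=0
After op 3 (undo): buf='go' undo_depth=1 redo_depth=1
After op 4 (type): buf='gotwo' undo_depth=2 redo_depth=0
After op 5 (type): buf='gotwobaz' undo_depth=3 redo_depth=0
After op 6 (type): buf='gotwobazhi' undo_depth=4 redo_depth=0

Answer: yes no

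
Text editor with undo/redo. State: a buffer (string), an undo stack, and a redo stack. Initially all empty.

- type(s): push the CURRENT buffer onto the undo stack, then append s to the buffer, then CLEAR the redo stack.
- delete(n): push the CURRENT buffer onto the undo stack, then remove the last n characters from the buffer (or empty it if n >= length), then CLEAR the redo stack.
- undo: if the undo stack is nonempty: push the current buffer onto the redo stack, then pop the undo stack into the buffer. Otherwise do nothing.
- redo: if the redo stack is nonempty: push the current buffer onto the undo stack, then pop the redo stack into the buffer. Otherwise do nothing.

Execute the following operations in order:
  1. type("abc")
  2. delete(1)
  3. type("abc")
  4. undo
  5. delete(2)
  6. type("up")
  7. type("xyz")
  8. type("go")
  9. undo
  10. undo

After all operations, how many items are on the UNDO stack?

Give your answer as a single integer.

After op 1 (type): buf='abc' undo_depth=1 redo_depth=0
After op 2 (delete): buf='ab' undo_depth=2 redo_depth=0
After op 3 (type): buf='ababc' undo_depth=3 redo_depth=0
After op 4 (undo): buf='ab' undo_depth=2 redo_depth=1
After op 5 (delete): buf='(empty)' undo_depth=3 redo_depth=0
After op 6 (type): buf='up' undo_depth=4 redo_depth=0
After op 7 (type): buf='upxyz' undo_depth=5 redo_depth=0
After op 8 (type): buf='upxyzgo' undo_depth=6 redo_depth=0
After op 9 (undo): buf='upxyz' undo_depth=5 redo_depth=1
After op 10 (undo): buf='up' undo_depth=4 redo_depth=2

Answer: 4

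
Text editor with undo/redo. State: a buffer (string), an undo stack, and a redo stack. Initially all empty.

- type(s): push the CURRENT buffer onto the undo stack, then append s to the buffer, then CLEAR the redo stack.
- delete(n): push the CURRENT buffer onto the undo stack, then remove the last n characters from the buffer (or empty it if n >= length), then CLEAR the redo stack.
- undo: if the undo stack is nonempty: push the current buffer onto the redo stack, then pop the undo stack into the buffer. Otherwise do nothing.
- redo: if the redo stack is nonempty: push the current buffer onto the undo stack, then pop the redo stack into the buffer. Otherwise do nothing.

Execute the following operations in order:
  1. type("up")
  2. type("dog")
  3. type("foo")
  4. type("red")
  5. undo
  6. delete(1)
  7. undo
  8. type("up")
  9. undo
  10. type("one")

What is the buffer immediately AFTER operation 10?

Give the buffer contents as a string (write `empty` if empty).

Answer: updogfooone

Derivation:
After op 1 (type): buf='up' undo_depth=1 redo_depth=0
After op 2 (type): buf='updog' undo_depth=2 redo_depth=0
After op 3 (type): buf='updogfoo' undo_depth=3 redo_depth=0
After op 4 (type): buf='updogfoored' undo_depth=4 redo_depth=0
After op 5 (undo): buf='updogfoo' undo_depth=3 redo_depth=1
After op 6 (delete): buf='updogfo' undo_depth=4 redo_depth=0
After op 7 (undo): buf='updogfoo' undo_depth=3 redo_depth=1
After op 8 (type): buf='updogfooup' undo_depth=4 redo_depth=0
After op 9 (undo): buf='updogfoo' undo_depth=3 redo_depth=1
After op 10 (type): buf='updogfooone' undo_depth=4 redo_depth=0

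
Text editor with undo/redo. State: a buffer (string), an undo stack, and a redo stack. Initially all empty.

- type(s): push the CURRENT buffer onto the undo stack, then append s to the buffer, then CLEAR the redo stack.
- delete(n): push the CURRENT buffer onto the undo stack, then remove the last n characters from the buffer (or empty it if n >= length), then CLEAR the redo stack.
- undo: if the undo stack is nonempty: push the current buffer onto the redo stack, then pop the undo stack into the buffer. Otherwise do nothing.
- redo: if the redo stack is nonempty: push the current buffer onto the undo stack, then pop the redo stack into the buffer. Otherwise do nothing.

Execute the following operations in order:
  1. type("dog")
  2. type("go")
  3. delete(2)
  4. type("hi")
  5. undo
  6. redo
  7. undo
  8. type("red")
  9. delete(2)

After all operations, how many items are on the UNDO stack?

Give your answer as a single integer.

After op 1 (type): buf='dog' undo_depth=1 redo_depth=0
After op 2 (type): buf='doggo' undo_depth=2 redo_depth=0
After op 3 (delete): buf='dog' undo_depth=3 redo_depth=0
After op 4 (type): buf='doghi' undo_depth=4 redo_depth=0
After op 5 (undo): buf='dog' undo_depth=3 redo_depth=1
After op 6 (redo): buf='doghi' undo_depth=4 redo_depth=0
After op 7 (undo): buf='dog' undo_depth=3 redo_depth=1
After op 8 (type): buf='dogred' undo_depth=4 redo_depth=0
After op 9 (delete): buf='dogr' undo_depth=5 redo_depth=0

Answer: 5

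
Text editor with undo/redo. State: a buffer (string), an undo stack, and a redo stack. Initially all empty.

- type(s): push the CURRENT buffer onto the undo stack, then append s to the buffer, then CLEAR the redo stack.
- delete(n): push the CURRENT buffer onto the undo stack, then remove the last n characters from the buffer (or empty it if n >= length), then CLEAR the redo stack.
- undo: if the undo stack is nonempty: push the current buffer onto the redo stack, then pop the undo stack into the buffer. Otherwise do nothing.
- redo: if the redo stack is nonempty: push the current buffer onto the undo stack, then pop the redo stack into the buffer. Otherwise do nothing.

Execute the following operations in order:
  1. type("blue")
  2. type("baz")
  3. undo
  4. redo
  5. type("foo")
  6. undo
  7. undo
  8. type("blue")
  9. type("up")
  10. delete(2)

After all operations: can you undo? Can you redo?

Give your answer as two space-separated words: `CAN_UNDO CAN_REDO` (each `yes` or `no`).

After op 1 (type): buf='blue' undo_depth=1 redo_depth=0
After op 2 (type): buf='bluebaz' undo_depth=2 redo_depth=0
After op 3 (undo): buf='blue' undo_depth=1 redo_depth=1
After op 4 (redo): buf='bluebaz' undo_depth=2 redo_depth=0
After op 5 (type): buf='bluebazfoo' undo_depth=3 redo_depth=0
After op 6 (undo): buf='bluebaz' undo_depth=2 redo_depth=1
After op 7 (undo): buf='blue' undo_depth=1 redo_depth=2
After op 8 (type): buf='blueblue' undo_depth=2 redo_depth=0
After op 9 (type): buf='blueblueup' undo_depth=3 redo_depth=0
After op 10 (delete): buf='blueblue' undo_depth=4 redo_depth=0

Answer: yes no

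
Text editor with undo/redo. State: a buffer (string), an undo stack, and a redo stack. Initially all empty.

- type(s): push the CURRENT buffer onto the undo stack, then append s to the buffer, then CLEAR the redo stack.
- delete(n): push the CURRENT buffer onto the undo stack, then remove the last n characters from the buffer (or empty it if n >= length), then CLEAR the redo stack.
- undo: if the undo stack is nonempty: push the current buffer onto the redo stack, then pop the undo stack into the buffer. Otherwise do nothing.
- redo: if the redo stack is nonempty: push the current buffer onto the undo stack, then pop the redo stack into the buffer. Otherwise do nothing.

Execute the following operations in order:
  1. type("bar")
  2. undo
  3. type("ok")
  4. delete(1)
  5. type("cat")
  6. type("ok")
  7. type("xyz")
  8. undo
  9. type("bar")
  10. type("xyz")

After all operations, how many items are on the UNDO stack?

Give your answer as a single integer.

After op 1 (type): buf='bar' undo_depth=1 redo_depth=0
After op 2 (undo): buf='(empty)' undo_depth=0 redo_depth=1
After op 3 (type): buf='ok' undo_depth=1 redo_depth=0
After op 4 (delete): buf='o' undo_depth=2 redo_depth=0
After op 5 (type): buf='ocat' undo_depth=3 redo_depth=0
After op 6 (type): buf='ocatok' undo_depth=4 redo_depth=0
After op 7 (type): buf='ocatokxyz' undo_depth=5 redo_depth=0
After op 8 (undo): buf='ocatok' undo_depth=4 redo_depth=1
After op 9 (type): buf='ocatokbar' undo_depth=5 redo_depth=0
After op 10 (type): buf='ocatokbarxyz' undo_depth=6 redo_depth=0

Answer: 6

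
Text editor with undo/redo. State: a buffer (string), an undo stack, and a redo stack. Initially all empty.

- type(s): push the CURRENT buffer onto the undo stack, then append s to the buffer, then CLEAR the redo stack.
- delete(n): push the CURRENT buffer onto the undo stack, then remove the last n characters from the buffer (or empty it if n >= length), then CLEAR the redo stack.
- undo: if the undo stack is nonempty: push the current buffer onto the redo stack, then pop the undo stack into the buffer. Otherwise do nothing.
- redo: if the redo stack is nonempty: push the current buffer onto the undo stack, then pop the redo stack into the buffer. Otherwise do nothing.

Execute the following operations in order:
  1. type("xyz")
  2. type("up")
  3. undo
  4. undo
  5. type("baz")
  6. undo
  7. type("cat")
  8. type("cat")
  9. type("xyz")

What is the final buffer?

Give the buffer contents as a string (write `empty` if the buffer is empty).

After op 1 (type): buf='xyz' undo_depth=1 redo_depth=0
After op 2 (type): buf='xyzup' undo_depth=2 redo_depth=0
After op 3 (undo): buf='xyz' undo_depth=1 redo_depth=1
After op 4 (undo): buf='(empty)' undo_depth=0 redo_depth=2
After op 5 (type): buf='baz' undo_depth=1 redo_depth=0
After op 6 (undo): buf='(empty)' undo_depth=0 redo_depth=1
After op 7 (type): buf='cat' undo_depth=1 redo_depth=0
After op 8 (type): buf='catcat' undo_depth=2 redo_depth=0
After op 9 (type): buf='catcatxyz' undo_depth=3 redo_depth=0

Answer: catcatxyz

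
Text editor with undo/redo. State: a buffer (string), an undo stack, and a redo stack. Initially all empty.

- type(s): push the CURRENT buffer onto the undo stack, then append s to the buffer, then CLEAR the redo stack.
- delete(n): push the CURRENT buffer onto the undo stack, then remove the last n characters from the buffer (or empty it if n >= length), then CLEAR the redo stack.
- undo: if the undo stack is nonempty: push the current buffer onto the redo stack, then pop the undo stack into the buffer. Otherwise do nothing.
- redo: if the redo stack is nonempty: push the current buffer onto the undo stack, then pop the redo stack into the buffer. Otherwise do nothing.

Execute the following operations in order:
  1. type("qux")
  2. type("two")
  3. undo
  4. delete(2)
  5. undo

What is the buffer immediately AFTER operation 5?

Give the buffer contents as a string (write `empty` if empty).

After op 1 (type): buf='qux' undo_depth=1 redo_depth=0
After op 2 (type): buf='quxtwo' undo_depth=2 redo_depth=0
After op 3 (undo): buf='qux' undo_depth=1 redo_depth=1
After op 4 (delete): buf='q' undo_depth=2 redo_depth=0
After op 5 (undo): buf='qux' undo_depth=1 redo_depth=1

Answer: qux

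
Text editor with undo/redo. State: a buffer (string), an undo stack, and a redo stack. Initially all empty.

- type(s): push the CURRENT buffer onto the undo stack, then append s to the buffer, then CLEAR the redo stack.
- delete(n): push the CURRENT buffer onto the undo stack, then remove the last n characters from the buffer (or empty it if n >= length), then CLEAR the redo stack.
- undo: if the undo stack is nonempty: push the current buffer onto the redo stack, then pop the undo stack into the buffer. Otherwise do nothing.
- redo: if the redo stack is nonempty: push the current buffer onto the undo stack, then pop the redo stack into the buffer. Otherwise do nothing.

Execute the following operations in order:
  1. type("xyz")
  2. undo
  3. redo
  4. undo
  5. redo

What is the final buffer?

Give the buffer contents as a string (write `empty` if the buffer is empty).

Answer: xyz

Derivation:
After op 1 (type): buf='xyz' undo_depth=1 redo_depth=0
After op 2 (undo): buf='(empty)' undo_depth=0 redo_depth=1
After op 3 (redo): buf='xyz' undo_depth=1 redo_depth=0
After op 4 (undo): buf='(empty)' undo_depth=0 redo_depth=1
After op 5 (redo): buf='xyz' undo_depth=1 redo_depth=0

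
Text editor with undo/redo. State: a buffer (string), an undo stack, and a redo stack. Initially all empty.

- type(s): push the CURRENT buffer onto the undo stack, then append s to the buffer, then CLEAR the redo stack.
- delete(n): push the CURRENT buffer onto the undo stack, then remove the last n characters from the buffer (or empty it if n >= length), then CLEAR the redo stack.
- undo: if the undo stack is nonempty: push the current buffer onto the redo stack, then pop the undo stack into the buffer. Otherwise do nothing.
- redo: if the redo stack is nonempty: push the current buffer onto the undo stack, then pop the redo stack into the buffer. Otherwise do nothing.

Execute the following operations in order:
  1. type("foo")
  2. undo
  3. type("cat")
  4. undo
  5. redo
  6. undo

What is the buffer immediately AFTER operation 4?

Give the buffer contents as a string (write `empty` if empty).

Answer: empty

Derivation:
After op 1 (type): buf='foo' undo_depth=1 redo_depth=0
After op 2 (undo): buf='(empty)' undo_depth=0 redo_depth=1
After op 3 (type): buf='cat' undo_depth=1 redo_depth=0
After op 4 (undo): buf='(empty)' undo_depth=0 redo_depth=1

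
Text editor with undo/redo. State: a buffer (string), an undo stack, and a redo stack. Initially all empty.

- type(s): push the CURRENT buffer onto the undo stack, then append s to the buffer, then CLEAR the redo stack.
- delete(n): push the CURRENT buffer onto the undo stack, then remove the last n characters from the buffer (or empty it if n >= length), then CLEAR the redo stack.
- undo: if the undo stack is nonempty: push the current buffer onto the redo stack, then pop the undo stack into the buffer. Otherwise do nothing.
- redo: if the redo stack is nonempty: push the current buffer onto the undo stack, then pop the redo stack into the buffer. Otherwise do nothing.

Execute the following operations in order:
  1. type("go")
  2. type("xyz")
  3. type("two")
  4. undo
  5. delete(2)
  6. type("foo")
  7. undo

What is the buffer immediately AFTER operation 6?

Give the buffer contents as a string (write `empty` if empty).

Answer: goxfoo

Derivation:
After op 1 (type): buf='go' undo_depth=1 redo_depth=0
After op 2 (type): buf='goxyz' undo_depth=2 redo_depth=0
After op 3 (type): buf='goxyztwo' undo_depth=3 redo_depth=0
After op 4 (undo): buf='goxyz' undo_depth=2 redo_depth=1
After op 5 (delete): buf='gox' undo_depth=3 redo_depth=0
After op 6 (type): buf='goxfoo' undo_depth=4 redo_depth=0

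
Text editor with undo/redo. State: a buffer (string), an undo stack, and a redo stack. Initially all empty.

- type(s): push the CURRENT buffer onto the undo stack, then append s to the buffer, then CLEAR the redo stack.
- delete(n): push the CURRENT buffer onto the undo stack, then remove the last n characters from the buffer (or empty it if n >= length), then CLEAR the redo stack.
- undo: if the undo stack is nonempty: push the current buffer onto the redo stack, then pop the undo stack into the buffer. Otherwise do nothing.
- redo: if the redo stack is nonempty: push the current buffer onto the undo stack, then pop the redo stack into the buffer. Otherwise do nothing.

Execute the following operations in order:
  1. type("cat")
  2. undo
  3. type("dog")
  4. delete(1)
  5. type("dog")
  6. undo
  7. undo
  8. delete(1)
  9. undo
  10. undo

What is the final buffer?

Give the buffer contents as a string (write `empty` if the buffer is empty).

Answer: empty

Derivation:
After op 1 (type): buf='cat' undo_depth=1 redo_depth=0
After op 2 (undo): buf='(empty)' undo_depth=0 redo_depth=1
After op 3 (type): buf='dog' undo_depth=1 redo_depth=0
After op 4 (delete): buf='do' undo_depth=2 redo_depth=0
After op 5 (type): buf='dodog' undo_depth=3 redo_depth=0
After op 6 (undo): buf='do' undo_depth=2 redo_depth=1
After op 7 (undo): buf='dog' undo_depth=1 redo_depth=2
After op 8 (delete): buf='do' undo_depth=2 redo_depth=0
After op 9 (undo): buf='dog' undo_depth=1 redo_depth=1
After op 10 (undo): buf='(empty)' undo_depth=0 redo_depth=2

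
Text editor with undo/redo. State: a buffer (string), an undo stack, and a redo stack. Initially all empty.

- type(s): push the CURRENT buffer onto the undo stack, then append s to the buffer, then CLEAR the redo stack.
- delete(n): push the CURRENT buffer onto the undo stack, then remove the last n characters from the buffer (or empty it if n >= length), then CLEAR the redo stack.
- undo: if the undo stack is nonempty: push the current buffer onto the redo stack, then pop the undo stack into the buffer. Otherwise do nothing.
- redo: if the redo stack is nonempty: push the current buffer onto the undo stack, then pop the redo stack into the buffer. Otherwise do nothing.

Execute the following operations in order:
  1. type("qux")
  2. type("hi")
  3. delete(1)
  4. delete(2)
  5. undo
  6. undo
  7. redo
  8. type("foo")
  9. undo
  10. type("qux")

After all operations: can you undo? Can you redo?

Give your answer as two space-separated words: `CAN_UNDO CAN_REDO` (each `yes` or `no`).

Answer: yes no

Derivation:
After op 1 (type): buf='qux' undo_depth=1 redo_depth=0
After op 2 (type): buf='quxhi' undo_depth=2 redo_depth=0
After op 3 (delete): buf='quxh' undo_depth=3 redo_depth=0
After op 4 (delete): buf='qu' undo_depth=4 redo_depth=0
After op 5 (undo): buf='quxh' undo_depth=3 redo_depth=1
After op 6 (undo): buf='quxhi' undo_depth=2 redo_depth=2
After op 7 (redo): buf='quxh' undo_depth=3 redo_depth=1
After op 8 (type): buf='quxhfoo' undo_depth=4 redo_depth=0
After op 9 (undo): buf='quxh' undo_depth=3 redo_depth=1
After op 10 (type): buf='quxhqux' undo_depth=4 redo_depth=0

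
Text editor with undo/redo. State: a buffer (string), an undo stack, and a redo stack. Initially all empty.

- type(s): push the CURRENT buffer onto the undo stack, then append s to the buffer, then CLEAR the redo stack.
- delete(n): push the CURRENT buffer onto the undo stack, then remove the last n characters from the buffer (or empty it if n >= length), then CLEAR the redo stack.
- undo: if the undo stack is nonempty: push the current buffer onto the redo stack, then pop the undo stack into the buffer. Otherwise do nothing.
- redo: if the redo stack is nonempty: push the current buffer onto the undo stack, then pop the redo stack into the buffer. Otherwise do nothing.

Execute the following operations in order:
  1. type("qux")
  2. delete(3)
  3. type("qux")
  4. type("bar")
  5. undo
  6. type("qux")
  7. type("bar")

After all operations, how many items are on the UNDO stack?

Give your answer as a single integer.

After op 1 (type): buf='qux' undo_depth=1 redo_depth=0
After op 2 (delete): buf='(empty)' undo_depth=2 redo_depth=0
After op 3 (type): buf='qux' undo_depth=3 redo_depth=0
After op 4 (type): buf='quxbar' undo_depth=4 redo_depth=0
After op 5 (undo): buf='qux' undo_depth=3 redo_depth=1
After op 6 (type): buf='quxqux' undo_depth=4 redo_depth=0
After op 7 (type): buf='quxquxbar' undo_depth=5 redo_depth=0

Answer: 5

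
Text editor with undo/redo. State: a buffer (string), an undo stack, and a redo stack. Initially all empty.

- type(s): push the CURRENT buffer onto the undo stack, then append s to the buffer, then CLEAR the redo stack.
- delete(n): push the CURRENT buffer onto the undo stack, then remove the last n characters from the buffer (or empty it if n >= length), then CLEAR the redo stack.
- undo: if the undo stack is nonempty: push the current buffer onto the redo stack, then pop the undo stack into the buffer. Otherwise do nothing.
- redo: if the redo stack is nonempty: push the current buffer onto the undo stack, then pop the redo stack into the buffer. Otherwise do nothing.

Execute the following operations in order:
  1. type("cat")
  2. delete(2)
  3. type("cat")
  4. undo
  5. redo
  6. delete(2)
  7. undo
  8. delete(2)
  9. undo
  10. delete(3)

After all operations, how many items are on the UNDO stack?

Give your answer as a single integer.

Answer: 4

Derivation:
After op 1 (type): buf='cat' undo_depth=1 redo_depth=0
After op 2 (delete): buf='c' undo_depth=2 redo_depth=0
After op 3 (type): buf='ccat' undo_depth=3 redo_depth=0
After op 4 (undo): buf='c' undo_depth=2 redo_depth=1
After op 5 (redo): buf='ccat' undo_depth=3 redo_depth=0
After op 6 (delete): buf='cc' undo_depth=4 redo_depth=0
After op 7 (undo): buf='ccat' undo_depth=3 redo_depth=1
After op 8 (delete): buf='cc' undo_depth=4 redo_depth=0
After op 9 (undo): buf='ccat' undo_depth=3 redo_depth=1
After op 10 (delete): buf='c' undo_depth=4 redo_depth=0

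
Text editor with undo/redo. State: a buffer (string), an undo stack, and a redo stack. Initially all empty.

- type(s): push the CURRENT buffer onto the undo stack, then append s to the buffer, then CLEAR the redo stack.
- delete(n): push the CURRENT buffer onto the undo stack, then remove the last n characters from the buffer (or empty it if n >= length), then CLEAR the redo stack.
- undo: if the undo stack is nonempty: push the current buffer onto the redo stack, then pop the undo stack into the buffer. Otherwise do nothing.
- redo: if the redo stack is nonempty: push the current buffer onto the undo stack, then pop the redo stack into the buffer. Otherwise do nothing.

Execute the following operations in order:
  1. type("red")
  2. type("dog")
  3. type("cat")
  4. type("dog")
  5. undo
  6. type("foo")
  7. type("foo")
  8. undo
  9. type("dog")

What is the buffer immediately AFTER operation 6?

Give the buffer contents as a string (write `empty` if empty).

Answer: reddogcatfoo

Derivation:
After op 1 (type): buf='red' undo_depth=1 redo_depth=0
After op 2 (type): buf='reddog' undo_depth=2 redo_depth=0
After op 3 (type): buf='reddogcat' undo_depth=3 redo_depth=0
After op 4 (type): buf='reddogcatdog' undo_depth=4 redo_depth=0
After op 5 (undo): buf='reddogcat' undo_depth=3 redo_depth=1
After op 6 (type): buf='reddogcatfoo' undo_depth=4 redo_depth=0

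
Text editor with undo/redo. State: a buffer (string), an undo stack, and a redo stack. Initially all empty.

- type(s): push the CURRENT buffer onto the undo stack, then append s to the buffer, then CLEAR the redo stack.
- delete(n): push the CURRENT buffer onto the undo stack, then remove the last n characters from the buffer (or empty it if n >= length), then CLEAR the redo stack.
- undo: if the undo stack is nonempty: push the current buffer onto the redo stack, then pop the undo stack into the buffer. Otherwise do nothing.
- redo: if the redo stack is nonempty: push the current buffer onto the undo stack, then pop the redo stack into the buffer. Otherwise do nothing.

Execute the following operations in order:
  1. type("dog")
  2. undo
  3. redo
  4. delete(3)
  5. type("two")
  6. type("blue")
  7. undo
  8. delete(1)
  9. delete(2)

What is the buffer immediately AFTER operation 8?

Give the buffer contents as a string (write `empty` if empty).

Answer: tw

Derivation:
After op 1 (type): buf='dog' undo_depth=1 redo_depth=0
After op 2 (undo): buf='(empty)' undo_depth=0 redo_depth=1
After op 3 (redo): buf='dog' undo_depth=1 redo_depth=0
After op 4 (delete): buf='(empty)' undo_depth=2 redo_depth=0
After op 5 (type): buf='two' undo_depth=3 redo_depth=0
After op 6 (type): buf='twoblue' undo_depth=4 redo_depth=0
After op 7 (undo): buf='two' undo_depth=3 redo_depth=1
After op 8 (delete): buf='tw' undo_depth=4 redo_depth=0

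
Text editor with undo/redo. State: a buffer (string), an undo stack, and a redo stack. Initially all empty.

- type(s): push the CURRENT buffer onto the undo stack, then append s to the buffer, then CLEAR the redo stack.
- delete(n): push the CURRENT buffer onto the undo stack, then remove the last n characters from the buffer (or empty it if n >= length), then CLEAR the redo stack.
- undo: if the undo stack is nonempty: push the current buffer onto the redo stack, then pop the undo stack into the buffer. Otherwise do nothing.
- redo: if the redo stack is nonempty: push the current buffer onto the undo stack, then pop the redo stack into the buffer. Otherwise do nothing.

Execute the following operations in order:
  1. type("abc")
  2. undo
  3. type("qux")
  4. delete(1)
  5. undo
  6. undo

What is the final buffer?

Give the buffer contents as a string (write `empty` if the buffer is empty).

After op 1 (type): buf='abc' undo_depth=1 redo_depth=0
After op 2 (undo): buf='(empty)' undo_depth=0 redo_depth=1
After op 3 (type): buf='qux' undo_depth=1 redo_depth=0
After op 4 (delete): buf='qu' undo_depth=2 redo_depth=0
After op 5 (undo): buf='qux' undo_depth=1 redo_depth=1
After op 6 (undo): buf='(empty)' undo_depth=0 redo_depth=2

Answer: empty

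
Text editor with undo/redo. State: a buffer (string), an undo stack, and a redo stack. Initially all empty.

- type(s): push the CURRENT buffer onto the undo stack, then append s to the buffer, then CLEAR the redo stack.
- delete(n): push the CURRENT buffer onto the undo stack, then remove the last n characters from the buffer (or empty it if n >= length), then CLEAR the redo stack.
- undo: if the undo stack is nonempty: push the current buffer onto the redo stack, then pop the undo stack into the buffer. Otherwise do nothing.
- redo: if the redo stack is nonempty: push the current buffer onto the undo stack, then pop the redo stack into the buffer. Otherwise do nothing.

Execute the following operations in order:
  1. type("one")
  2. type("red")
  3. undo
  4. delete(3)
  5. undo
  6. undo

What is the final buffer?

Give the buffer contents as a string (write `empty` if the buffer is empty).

Answer: empty

Derivation:
After op 1 (type): buf='one' undo_depth=1 redo_depth=0
After op 2 (type): buf='onered' undo_depth=2 redo_depth=0
After op 3 (undo): buf='one' undo_depth=1 redo_depth=1
After op 4 (delete): buf='(empty)' undo_depth=2 redo_depth=0
After op 5 (undo): buf='one' undo_depth=1 redo_depth=1
After op 6 (undo): buf='(empty)' undo_depth=0 redo_depth=2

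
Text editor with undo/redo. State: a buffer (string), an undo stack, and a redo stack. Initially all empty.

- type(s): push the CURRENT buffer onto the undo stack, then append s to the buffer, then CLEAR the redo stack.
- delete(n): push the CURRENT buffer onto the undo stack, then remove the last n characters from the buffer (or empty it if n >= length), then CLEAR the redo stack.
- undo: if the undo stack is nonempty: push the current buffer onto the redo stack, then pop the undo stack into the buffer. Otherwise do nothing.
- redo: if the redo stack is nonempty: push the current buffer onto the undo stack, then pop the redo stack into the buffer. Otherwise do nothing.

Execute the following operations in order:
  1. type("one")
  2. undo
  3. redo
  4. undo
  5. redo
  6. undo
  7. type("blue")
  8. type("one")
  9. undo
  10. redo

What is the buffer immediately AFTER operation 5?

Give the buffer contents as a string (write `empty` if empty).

After op 1 (type): buf='one' undo_depth=1 redo_depth=0
After op 2 (undo): buf='(empty)' undo_depth=0 redo_depth=1
After op 3 (redo): buf='one' undo_depth=1 redo_depth=0
After op 4 (undo): buf='(empty)' undo_depth=0 redo_depth=1
After op 5 (redo): buf='one' undo_depth=1 redo_depth=0

Answer: one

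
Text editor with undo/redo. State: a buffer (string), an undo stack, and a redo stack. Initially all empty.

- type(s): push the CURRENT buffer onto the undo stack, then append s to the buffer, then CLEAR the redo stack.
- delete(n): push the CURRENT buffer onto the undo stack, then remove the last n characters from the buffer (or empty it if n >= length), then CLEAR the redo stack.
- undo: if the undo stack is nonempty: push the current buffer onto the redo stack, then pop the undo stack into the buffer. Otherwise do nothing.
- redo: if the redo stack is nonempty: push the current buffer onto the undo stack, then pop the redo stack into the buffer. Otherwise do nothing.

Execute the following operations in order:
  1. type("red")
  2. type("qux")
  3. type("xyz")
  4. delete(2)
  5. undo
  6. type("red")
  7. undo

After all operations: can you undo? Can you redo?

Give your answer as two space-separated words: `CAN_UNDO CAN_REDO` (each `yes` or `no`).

Answer: yes yes

Derivation:
After op 1 (type): buf='red' undo_depth=1 redo_depth=0
After op 2 (type): buf='redqux' undo_depth=2 redo_depth=0
After op 3 (type): buf='redquxxyz' undo_depth=3 redo_depth=0
After op 4 (delete): buf='redquxx' undo_depth=4 redo_depth=0
After op 5 (undo): buf='redquxxyz' undo_depth=3 redo_depth=1
After op 6 (type): buf='redquxxyzred' undo_depth=4 redo_depth=0
After op 7 (undo): buf='redquxxyz' undo_depth=3 redo_depth=1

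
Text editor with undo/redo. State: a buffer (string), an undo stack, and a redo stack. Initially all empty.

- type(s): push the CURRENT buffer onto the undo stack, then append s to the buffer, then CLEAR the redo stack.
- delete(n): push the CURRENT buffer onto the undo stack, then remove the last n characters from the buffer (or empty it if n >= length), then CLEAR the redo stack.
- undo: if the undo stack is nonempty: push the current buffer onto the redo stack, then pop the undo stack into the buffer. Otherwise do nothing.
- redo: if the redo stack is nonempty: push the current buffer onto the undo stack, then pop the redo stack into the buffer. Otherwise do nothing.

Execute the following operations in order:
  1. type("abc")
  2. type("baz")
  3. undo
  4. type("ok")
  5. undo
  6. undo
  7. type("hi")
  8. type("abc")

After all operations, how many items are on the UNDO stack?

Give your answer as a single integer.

Answer: 2

Derivation:
After op 1 (type): buf='abc' undo_depth=1 redo_depth=0
After op 2 (type): buf='abcbaz' undo_depth=2 redo_depth=0
After op 3 (undo): buf='abc' undo_depth=1 redo_depth=1
After op 4 (type): buf='abcok' undo_depth=2 redo_depth=0
After op 5 (undo): buf='abc' undo_depth=1 redo_depth=1
After op 6 (undo): buf='(empty)' undo_depth=0 redo_depth=2
After op 7 (type): buf='hi' undo_depth=1 redo_depth=0
After op 8 (type): buf='hiabc' undo_depth=2 redo_depth=0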